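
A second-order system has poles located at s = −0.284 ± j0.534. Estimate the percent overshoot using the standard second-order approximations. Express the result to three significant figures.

%OS ≈ 18.8%

With σ = 0.284, ω_d = 0.534: ω_n = √(σ²+ω_d²) = 0.605 rad/s, ζ = σ/ω_n = 0.470.
Overshoot: exp(−π·0.470/√(1−0.470²)) = 0.188, i.e. 18.8%.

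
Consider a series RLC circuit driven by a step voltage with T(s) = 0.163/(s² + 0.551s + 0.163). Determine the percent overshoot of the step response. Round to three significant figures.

%OS ≈ 5.33%

ω_n = √0.163 = 0.404 rad/s; ζ = 0.551/(2·0.404) = 0.682.
%OS = 100·exp(−πζ/√(1−ζ²)) = 5.33%.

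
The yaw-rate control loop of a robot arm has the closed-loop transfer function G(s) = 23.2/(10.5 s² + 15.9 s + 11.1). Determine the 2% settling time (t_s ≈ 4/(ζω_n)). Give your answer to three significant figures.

Dividing through by 10.5: denominator becomes s² + 1.514 s + 1.057.
So ω_n = √1.057 = 1.03 rad/s and ζ = 1.514/(2·1.03) = 0.736.
t_s ≈ 4/(ζω_n) = 5.28 s.

t_s ≈ 5.28 s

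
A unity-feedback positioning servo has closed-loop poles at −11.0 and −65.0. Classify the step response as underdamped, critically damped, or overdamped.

overdamped

Since the poles are distinct, negative and real, the response is overdamped.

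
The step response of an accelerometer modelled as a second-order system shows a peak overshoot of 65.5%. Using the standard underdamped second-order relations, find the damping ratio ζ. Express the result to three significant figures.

From %OS = 100·exp(−πζ/√(1−ζ²)), invert to get ζ = −ln(OS)/√(π² + ln²(OS)) with OS = 0.655.
−ln 0.655 = 0.4231, so ζ = 0.4231/√(π² + 0.1790) = 0.133.

ζ ≈ 0.133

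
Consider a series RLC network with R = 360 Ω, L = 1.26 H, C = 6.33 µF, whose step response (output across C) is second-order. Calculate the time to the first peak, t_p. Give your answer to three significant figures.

For a series RLC circuit (capacitor voltage as output), ω_n = 1/√(LC) = 1/√(1.26 H · 6.33 µF) = 354 rad/s.
ζ = (R/2)·√(C/L) = (360/2)·√(6.33 µF/1.26 H) = 0.403.
ω_d = ω_n√(1−ζ²) = 324 rad/s. t_p = π/ω_d = 0.00970 s.

t_p ≈ 0.00970 s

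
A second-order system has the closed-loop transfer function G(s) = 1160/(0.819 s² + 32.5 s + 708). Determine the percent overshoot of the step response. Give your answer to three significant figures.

Dividing through by 0.819: denominator becomes s² + 39.68 s + 864.5.
So ω_n = √864.5 = 29.4 rad/s and ζ = 39.68/(2·29.4) = 0.675.
%OS = 100·exp(−πζ/√(1−ζ²)) = 5.65%.

%OS ≈ 5.65%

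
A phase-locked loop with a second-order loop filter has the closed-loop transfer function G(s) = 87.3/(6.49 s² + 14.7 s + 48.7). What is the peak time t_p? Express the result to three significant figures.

t_p ≈ 1.26 s

Dividing through by 6.49: denominator becomes s² + 2.265 s + 7.504.
So ω_n = √7.504 = 2.74 rad/s and ζ = 2.265/(2·2.74) = 0.413.
The damped frequency ω_d = ω_n√(1−ζ²) = 2.49 rad/s. t_p = π/ω_d = 1.26 s.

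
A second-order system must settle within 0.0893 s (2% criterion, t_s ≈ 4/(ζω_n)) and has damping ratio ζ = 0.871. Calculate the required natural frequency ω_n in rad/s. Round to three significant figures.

ω_n ≈ 51.4 rad/s

Rearranging t_s ≈ 4/(ζω_n) gives ω_n = 4/(ζ·t_s) = 4/(0.871 × 0.0893) = 51.4 rad/s.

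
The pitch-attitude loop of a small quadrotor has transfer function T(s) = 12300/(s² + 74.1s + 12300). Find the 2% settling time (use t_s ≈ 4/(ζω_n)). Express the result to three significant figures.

t_s ≈ 0.108 s

Matching coefficients with s² + 2ζω_n s + ω_n² gives ω_n² = 12300 ⇒ ω_n = 111 rad/s, and ζ = 74.1/(2ω_n) = 0.334.
t_s ≈ 4/(ζω_n) = 4/(0.334·111) = 0.108 s.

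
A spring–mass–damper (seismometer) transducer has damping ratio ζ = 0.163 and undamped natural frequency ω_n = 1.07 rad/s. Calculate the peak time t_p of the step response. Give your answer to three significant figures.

t_p ≈ 2.98 s

The damped frequency is ω_d = ω_n√(1−ζ²) = 1.07·√(1−0.0266) = 1.06 rad/s.
Peak time t_p = π/ω_d = π/1.06 = 2.98 s.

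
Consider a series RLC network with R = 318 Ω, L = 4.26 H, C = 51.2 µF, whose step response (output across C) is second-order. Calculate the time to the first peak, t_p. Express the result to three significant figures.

For a series RLC circuit (capacitor voltage as output), ω_n = 1/√(LC) = 1/√(4.26 H · 51.2 µF) = 67.7 rad/s.
ζ = (R/2)·√(C/L) = (318/2)·√(51.2 µF/4.26 H) = 0.551.
ω_d = 67.7·√(1 − 0.551²) = 56.5 rad/s. t_p = π/ω_d = 0.0556 s.

t_p ≈ 0.0556 s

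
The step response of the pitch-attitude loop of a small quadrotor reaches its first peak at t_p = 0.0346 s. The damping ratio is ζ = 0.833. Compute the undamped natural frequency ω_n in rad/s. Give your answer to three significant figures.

Peak time t_p = π/ω_d, so ω_d = π/t_p = π/0.0346 = 90.8 rad/s.
ω_n = ω_d/√(1−ζ²) = 90.8/√0.306 = 164 rad/s.

ω_n ≈ 164 rad/s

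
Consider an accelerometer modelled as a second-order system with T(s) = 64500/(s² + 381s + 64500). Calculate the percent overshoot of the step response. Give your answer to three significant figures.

ω_n = √64500 = 254 rad/s; ζ = 381/(2·254) = 0.750.
%OS = 100·exp(−πζ/√(1−ζ²)) = 2.83%.

%OS ≈ 2.83%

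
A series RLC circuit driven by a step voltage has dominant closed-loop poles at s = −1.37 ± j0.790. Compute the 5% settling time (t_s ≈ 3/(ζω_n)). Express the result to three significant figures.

For poles at −σ ± jω_d, ζω_n = σ = 1.37, so t_s ≈ 3/σ = 2.19 s.

t_s ≈ 2.19 s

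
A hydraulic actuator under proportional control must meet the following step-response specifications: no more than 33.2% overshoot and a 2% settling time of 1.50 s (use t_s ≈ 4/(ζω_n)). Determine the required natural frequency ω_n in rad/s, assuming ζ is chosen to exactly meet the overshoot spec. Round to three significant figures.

From %OS = 100·exp(−πζ/√(1−ζ²)), invert to get ζ = −ln(OS)/√(π² + ln²(OS)) with OS = 0.332.
−ln 0.332 = 1.103, so ζ = 1.103/√(π² + 1.216) = 0.331.
Then ω_n = 4/(ζ t_s) = 4/(0.331 × 1.50) = 8.05 rad/s.

ω_n ≈ 8.05 rad/s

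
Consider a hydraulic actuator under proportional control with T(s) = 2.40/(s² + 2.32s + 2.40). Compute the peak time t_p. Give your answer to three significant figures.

t_p ≈ 3.06 s

ω_n = √2.40 = 1.55 rad/s; ζ = 2.32/(2·1.55) = 0.749.
ω_d = ω_n√(1−ζ²) = 1.03 rad/s. Then t_p = π/ω_d = 3.06 s.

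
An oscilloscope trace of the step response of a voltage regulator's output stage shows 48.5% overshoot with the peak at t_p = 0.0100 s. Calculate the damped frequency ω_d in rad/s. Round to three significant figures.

ω_d ≈ 314 rad/s

t_p = π/ω_d, so ω_d = π/0.0100 = 314 rad/s.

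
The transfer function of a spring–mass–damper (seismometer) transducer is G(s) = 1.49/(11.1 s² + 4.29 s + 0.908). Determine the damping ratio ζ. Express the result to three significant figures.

Dividing through by 11.1: denominator becomes s² + 0.3865 s + 0.08180.
So ω_n = √0.08180 = 0.286 rad/s and ζ = 0.3865/(2·0.286) = 0.676.

ζ ≈ 0.676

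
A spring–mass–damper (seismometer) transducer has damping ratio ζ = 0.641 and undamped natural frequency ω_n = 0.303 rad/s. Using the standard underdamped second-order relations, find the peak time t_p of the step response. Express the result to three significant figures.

The damped frequency is ω_d = ω_n√(1−ζ²) = 0.303·√(1−0.411) = 0.233 rad/s.
Peak time t_p = π/ω_d = π/0.233 = 13.5 s.

t_p ≈ 13.5 s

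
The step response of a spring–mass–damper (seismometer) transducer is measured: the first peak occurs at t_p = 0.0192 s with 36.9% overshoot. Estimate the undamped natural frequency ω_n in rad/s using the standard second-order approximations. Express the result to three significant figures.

ω_n ≈ 172 rad/s

ζ from %OS: ζ = |ln 0.369|/√(π²+ln²0.369) = 0.302.
From t_p = π/ω_d, ω_d = π/0.0192 = 164 rad/s, so ω_n = ω_d/√(1−ζ²) = 172 rad/s.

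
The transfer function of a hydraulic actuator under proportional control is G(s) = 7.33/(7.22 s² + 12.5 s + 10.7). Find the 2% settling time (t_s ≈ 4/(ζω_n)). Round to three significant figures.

t_s ≈ 4.62 s

Dividing through by 7.22: denominator becomes s² + 1.731 s + 1.482.
So ω_n = √1.482 = 1.22 rad/s and ζ = 1.731/(2·1.22) = 0.711.
t_s ≈ 4/(ζω_n) = 4.62 s.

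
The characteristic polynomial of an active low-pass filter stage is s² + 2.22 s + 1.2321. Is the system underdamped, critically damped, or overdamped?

critically damped

a² − 4b = 2.22² − 4·1.2321 = 0 (repeated real root); the system is critically damped.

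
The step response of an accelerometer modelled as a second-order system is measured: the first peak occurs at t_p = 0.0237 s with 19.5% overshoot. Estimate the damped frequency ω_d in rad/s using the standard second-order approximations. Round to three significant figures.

ω_d ≈ 133 rad/s

t_p = π/ω_d, so ω_d = π/0.0237 = 133 rad/s.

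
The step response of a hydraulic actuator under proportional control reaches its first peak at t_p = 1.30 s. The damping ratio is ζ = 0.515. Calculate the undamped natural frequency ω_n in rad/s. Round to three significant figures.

Peak time t_p = π/ω_d, so ω_d = π/t_p = π/1.30 = 2.42 rad/s.
ω_n = ω_d/√(1−ζ²) = 2.42/√0.735 = 2.82 rad/s.

ω_n ≈ 2.82 rad/s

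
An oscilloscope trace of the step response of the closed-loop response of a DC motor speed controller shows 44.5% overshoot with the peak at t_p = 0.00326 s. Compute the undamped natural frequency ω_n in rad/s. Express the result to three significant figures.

From the overshoot, ζ = −ln(OS)/√(π²+ln²(OS)) = 0.250.
From t_p = π/ω_d, ω_d = π/0.00326 = 964 rad/s, so ω_n = ω_d/√(1−ζ²) = 995 rad/s.

ω_n ≈ 995 rad/s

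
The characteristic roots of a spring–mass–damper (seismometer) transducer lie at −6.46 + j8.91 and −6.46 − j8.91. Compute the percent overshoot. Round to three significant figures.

%OS ≈ 10.3%

With σ = 6.46, ω_d = 8.91: ω_n = √(σ²+ω_d²) = 11.0 rad/s, ζ = σ/ω_n = 0.587.
%OS = 100·exp(−πζ/√(1−ζ²)) = 10.3%.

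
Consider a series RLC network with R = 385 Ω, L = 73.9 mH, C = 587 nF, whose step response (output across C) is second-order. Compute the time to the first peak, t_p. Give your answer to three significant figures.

t_p ≈ 0.000779 s

For a series RLC circuit (capacitor voltage as output), ω_n = 1/√(LC) = 1/√(73.9 mH · 587 nF) = 4800 rad/s.
ζ = (R/2)·√(C/L) = (385/2)·√(587 nF/73.9 mH) = 0.543.
The damped frequency ω_d = ω_n√(1−ζ²) = 4030 rad/s. t_p = π/ω_d = 0.000779 s.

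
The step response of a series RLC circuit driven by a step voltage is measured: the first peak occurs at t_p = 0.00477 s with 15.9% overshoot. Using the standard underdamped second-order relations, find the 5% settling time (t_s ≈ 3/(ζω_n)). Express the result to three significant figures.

t_s ≈ 0.00778 s

The overshoot fixes ζ = −ln(OS)/√(π²+ln²(OS)) = 0.505.
From t_p = π/ω_d, ω_d = π/0.00477 = 659 rad/s, so ω_n = ω_d/√(1−ζ²) = 763 rad/s.
t_s ≈ 3/(ζω_n) = 3/(0.505·763) = 0.00778 s.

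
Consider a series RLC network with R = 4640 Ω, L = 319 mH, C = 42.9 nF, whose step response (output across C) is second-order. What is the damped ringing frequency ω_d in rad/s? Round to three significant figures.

ω_d ≈ 4490 rad/s

For a series RLC circuit (capacitor voltage as output), ω_n = 1/√(LC) = 1/√(319 mH · 42.9 nF) = 8550 rad/s.
ζ = (R/2)·√(C/L) = (4640/2)·√(42.9 nF/319 mH) = 0.851.
ω_d = ω_n√(1−ζ²) = 4490 rad/s.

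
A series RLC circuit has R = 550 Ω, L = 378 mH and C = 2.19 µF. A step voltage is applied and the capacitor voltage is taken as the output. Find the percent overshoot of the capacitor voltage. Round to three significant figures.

%OS ≈ 6.24%

For a series RLC circuit (capacitor voltage as output), ω_n = 1/√(LC) = 1/√(378 mH · 2.19 µF) = 1100 rad/s.
ζ = (R/2)·√(C/L) = (550/2)·√(2.19 µF/378 mH) = 0.662.
Overshoot: exp(−π·0.662/√(1−0.662²)) = 0.0624, i.e. 6.24%.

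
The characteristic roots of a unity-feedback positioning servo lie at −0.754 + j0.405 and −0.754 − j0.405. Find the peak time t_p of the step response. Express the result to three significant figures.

t_p = π/ω_d with ω_d = 0.405 (the imaginary part), so t_p = 7.76 s.

t_p ≈ 7.76 s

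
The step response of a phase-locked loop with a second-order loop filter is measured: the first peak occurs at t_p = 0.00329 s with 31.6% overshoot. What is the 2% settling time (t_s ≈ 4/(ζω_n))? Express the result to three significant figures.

The overshoot fixes ζ = −ln(OS)/√(π²+ln²(OS)) = 0.344.
t_p = π/ω_d ⇒ ω_d = 955 rad/s; then ω_n = ω_d/√(1−ζ²) = 1020 rad/s.
t_s ≈ 4/(ζω_n) = 4/(0.344·1020) = 0.0114 s.

t_s ≈ 0.0114 s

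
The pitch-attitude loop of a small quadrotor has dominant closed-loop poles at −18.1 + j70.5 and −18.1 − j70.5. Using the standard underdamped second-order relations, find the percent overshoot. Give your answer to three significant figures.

With σ = 18.1, ω_d = 70.5: ω_n = √(σ²+ω_d²) = 72.8 rad/s, ζ = σ/ω_n = 0.249.
%OS = 100 e^{−πζ/√(1−ζ²)} with ζ = 0.249 gives 44.6%.

%OS ≈ 44.6%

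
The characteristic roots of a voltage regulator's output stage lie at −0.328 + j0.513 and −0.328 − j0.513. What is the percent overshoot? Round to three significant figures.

%OS ≈ 13.4%

With σ = 0.328, ω_d = 0.513: ω_n = √(σ²+ω_d²) = 0.609 rad/s, ζ = σ/ω_n = 0.539.
%OS = 100 e^{−πζ/√(1−ζ²)} with ζ = 0.539 gives 13.4%.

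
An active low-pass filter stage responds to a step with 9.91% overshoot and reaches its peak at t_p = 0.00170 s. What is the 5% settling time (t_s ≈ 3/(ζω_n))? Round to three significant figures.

t_s ≈ 0.00221 s

ζ from %OS: ζ = |ln 0.0991|/√(π²+ln²0.0991) = 0.593.
From t_p = π/ω_d, ω_d = π/0.00170 = 1850 rad/s, so ω_n = ω_d/√(1−ζ²) = 2290 rad/s.
t_s ≈ 3/(ζω_n) = 3/(0.593·2290) = 0.00221 s.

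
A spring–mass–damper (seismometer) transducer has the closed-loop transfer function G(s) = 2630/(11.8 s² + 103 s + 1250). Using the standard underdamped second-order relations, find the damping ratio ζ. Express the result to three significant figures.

Dividing through by 11.8: denominator becomes s² + 8.729 s + 105.9.
So ω_n = √105.9 = 10.3 rad/s and ζ = 8.729/(2·10.3) = 0.424.

ζ ≈ 0.424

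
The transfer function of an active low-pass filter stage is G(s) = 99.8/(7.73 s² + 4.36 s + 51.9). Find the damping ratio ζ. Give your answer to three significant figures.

ζ ≈ 0.109

Dividing through by 7.73: denominator becomes s² + 0.5640 s + 6.714.
So ω_n = √6.714 = 2.59 rad/s and ζ = 0.5640/(2·2.59) = 0.109.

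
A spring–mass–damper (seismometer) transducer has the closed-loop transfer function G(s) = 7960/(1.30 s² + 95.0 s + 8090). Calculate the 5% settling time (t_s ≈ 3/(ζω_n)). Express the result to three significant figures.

Dividing through by 1.30: denominator becomes s² + 73.08 s + 6223.
So ω_n = √6223 = 78.9 rad/s and ζ = 73.08/(2·78.9) = 0.463.
t_s ≈ 3/(ζω_n) = 0.0821 s.

t_s ≈ 0.0821 s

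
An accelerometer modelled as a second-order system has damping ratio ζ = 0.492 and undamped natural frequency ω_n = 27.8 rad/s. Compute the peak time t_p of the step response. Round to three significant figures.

The damped frequency is ω_d = ω_n√(1−ζ²) = 27.8·√(1−0.242) = 24.2 rad/s.
Peak time t_p = π/ω_d = π/24.2 = 0.130 s.

t_p ≈ 0.130 s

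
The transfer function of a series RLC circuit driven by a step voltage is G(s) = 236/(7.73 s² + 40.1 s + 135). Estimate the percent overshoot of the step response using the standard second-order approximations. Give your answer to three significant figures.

Dividing through by 7.73: denominator becomes s² + 5.188 s + 17.46.
So ω_n = √17.46 = 4.18 rad/s and ζ = 5.188/(2·4.18) = 0.621.
%OS = 100 e^{−πζ/√(1−ζ²)} with ζ = 0.621 gives 8.32%.

%OS ≈ 8.32%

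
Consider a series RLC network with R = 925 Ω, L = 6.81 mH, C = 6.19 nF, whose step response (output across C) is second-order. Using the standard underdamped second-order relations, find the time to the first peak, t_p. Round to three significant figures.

For a series RLC circuit (capacitor voltage as output), ω_n = 1/√(LC) = 1/√(6.81 mH · 6.19 nF) = 154000 rad/s.
ζ = (R/2)·√(C/L) = (925/2)·√(6.19 nF/6.81 mH) = 0.441.
ω_d = ω_n√(1−ζ²) = 138000 rad/s. t_p = π/ω_d = 0.0000227 s.

t_p ≈ 0.0000227 s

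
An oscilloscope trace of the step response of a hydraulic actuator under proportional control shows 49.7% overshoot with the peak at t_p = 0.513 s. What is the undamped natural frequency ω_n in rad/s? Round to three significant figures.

ω_n ≈ 6.27 rad/s

The overshoot fixes ζ = −ln(OS)/√(π²+ln²(OS)) = 0.217.
t_p = π/ω_d ⇒ ω_d = 6.12 rad/s; then ω_n = ω_d/√(1−ζ²) = 6.27 rad/s.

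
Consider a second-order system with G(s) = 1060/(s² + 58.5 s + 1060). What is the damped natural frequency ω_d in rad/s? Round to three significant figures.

ω_n = √1060 = 32.6 rad/s; ζ = 58.5/(2·32.6) = 0.898.
The damped frequency ω_d = ω_n√(1−ζ²) = 14.3 rad/s.

ω_d ≈ 14.3 rad/s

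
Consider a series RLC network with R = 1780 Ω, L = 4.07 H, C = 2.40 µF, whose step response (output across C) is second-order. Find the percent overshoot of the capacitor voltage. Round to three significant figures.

For a series RLC circuit (capacitor voltage as output), ω_n = 1/√(LC) = 1/√(4.07 H · 2.40 µF) = 320 rad/s.
ζ = (R/2)·√(C/L) = (1780/2)·√(2.40 µF/4.07 H) = 0.683.
%OS = 100 e^{−πζ/√(1−ζ²)} with ζ = 0.683 gives 5.28%.

%OS ≈ 5.28%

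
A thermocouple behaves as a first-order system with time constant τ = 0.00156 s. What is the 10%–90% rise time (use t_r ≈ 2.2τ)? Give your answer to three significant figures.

t_r ≈ 2.2τ = 0.00343 s.

t_r ≈ 0.00343 s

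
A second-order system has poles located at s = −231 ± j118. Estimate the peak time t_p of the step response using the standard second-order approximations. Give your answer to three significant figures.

t_p ≈ 0.0266 s

t_p = π/ω_d with ω_d = 118 (the imaginary part), so t_p = 0.0266 s.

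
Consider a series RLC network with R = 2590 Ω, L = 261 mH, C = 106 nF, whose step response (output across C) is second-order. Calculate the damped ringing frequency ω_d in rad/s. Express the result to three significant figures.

ω_d ≈ 3400 rad/s

For a series RLC circuit (capacitor voltage as output), ω_n = 1/√(LC) = 1/√(261 mH · 106 nF) = 6010 rad/s.
ζ = (R/2)·√(C/L) = (2590/2)·√(106 nF/261 mH) = 0.825.
The damped frequency ω_d = ω_n√(1−ζ²) = 3400 rad/s.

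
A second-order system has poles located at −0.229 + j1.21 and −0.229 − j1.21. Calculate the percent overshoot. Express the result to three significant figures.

%OS ≈ 55.2%

|pole| = ω_n = √(0.229² + 1.21²) = 1.23 rad/s; ζ = cos θ = σ/ω_n = 0.186.
%OS = 100 e^{−πζ/√(1−ζ²)} with ζ = 0.186 gives 55.2%.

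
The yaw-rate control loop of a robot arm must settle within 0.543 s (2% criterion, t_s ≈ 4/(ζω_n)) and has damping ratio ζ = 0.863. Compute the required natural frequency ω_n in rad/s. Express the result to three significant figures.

Rearranging t_s ≈ 4/(ζω_n) gives ω_n = 4/(ζ·t_s) = 4/(0.863 × 0.543) = 8.54 rad/s.

ω_n ≈ 8.54 rad/s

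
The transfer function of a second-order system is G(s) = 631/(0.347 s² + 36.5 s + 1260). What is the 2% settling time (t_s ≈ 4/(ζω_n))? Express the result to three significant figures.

Dividing through by 0.347: denominator becomes s² + 105.2 s + 3631.
So ω_n = √3631 = 60.3 rad/s and ζ = 105.2/(2·60.3) = 0.873.
t_s ≈ 4/(ζω_n) = 0.0761 s.

t_s ≈ 0.0761 s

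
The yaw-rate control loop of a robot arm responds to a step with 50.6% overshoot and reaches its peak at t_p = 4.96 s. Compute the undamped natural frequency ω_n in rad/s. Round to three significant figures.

ω_n ≈ 0.648 rad/s

From the overshoot, ζ = −ln(OS)/√(π²+ln²(OS)) = 0.212.
From t_p = π/ω_d, ω_d = π/4.96 = 0.633 rad/s, so ω_n = ω_d/√(1−ζ²) = 0.648 rad/s.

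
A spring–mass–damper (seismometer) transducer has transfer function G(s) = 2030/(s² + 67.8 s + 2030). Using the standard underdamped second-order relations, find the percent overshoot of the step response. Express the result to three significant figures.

%OS ≈ 2.76%

Comparing the denominator to s² + 2ζω_n s + ω_n²: ω_n = √2030 = 45.1 rad/s, and 2ζω_n = 67.8 so ζ = 67.8/(2·45.1) = 0.752.
%OS = 100 e^{−πζ/√(1−ζ²)} with ζ = 0.752 gives 2.76%.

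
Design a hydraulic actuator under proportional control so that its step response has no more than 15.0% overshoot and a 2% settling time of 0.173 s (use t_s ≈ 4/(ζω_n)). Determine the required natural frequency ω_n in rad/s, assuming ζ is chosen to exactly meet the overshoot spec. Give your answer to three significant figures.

ω_n ≈ 44.7 rad/s

From %OS = 100·exp(−πζ/√(1−ζ²)), invert to get ζ = −ln(OS)/√(π² + ln²(OS)) with OS = 0.150.
−ln 0.150 = 1.897, so ζ = 1.897/√(π² + 3.599) = 0.517.
From t_s ≈ 4/(ζω_n): ω_n = 4/(ζ·t_s) = 4/(0.517·0.173) = 44.7 rad/s.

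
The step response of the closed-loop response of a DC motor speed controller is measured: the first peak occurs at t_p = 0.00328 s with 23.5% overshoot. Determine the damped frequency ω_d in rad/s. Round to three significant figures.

ω_d ≈ 958 rad/s

t_p = π/ω_d, so ω_d = π/0.00328 = 958 rad/s.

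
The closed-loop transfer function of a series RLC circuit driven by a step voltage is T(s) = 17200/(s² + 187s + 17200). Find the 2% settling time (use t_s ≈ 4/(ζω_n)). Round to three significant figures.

t_s ≈ 0.0428 s

ω_n = √17200 = 131 rad/s; ζ = 187/(2·131) = 0.713.
t_s ≈ 4/(ζω_n) = 4/(0.713·131) = 0.0428 s.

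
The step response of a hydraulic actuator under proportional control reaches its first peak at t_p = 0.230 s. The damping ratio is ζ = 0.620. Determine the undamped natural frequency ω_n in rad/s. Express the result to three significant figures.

ω_n ≈ 17.4 rad/s

Peak time t_p = π/ω_d, so ω_d = π/t_p = π/0.230 = 13.7 rad/s.
ω_n = ω_d/√(1−ζ²) = 13.7/√0.616 = 17.4 rad/s.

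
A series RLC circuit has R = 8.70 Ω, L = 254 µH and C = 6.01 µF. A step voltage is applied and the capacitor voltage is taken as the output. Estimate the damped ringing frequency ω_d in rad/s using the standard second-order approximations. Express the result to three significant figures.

For a series RLC circuit (capacitor voltage as output), ω_n = 1/√(LC) = 1/√(254 µH · 6.01 µF) = 25600 rad/s.
ζ = (R/2)·√(C/L) = (8.70/2)·√(6.01 µF/254 µH) = 0.669.
The damped frequency ω_d = ω_n√(1−ζ²) = 19000 rad/s.

ω_d ≈ 19000 rad/s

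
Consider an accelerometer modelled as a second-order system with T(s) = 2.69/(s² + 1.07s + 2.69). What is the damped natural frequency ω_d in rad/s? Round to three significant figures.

Comparing the denominator to s² + 2ζω_n s + ω_n²: ω_n = √2.69 = 1.64 rad/s, and 2ζω_n = 1.07 so ζ = 1.07/(2·1.64) = 0.326.
The damped frequency ω_d = ω_n√(1−ζ²) = 1.55 rad/s.

ω_d ≈ 1.55 rad/s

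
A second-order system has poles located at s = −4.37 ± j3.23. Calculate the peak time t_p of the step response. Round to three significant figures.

t_p = π/ω_d with ω_d = 3.23 (the imaginary part), so t_p = 0.973 s.

t_p ≈ 0.973 s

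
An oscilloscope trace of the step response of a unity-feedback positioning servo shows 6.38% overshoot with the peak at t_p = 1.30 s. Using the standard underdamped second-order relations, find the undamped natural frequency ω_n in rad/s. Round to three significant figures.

ω_n ≈ 3.21 rad/s

The overshoot fixes ζ = −ln(OS)/√(π²+ln²(OS)) = 0.659.
From t_p = π/ω_d, ω_d = π/1.30 = 2.42 rad/s, so ω_n = ω_d/√(1−ζ²) = 3.21 rad/s.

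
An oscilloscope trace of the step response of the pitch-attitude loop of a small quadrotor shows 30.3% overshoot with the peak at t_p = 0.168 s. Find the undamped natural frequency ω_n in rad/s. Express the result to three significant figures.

ζ from %OS: ζ = |ln 0.303|/√(π²+ln²0.303) = 0.355.
t_p = π/ω_d ⇒ ω_d = 18.7 rad/s; then ω_n = ω_d/√(1−ζ²) = 20.0 rad/s.

ω_n ≈ 20.0 rad/s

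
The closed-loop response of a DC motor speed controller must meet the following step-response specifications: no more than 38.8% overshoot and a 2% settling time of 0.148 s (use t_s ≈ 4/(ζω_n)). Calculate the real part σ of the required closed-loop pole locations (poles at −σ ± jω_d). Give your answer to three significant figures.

σ ≈ 27.0

The settling-time spec alone fixes σ = ζω_n = 4/t_s = 4/0.148 = 27.0.
(Overshoot then fixes ζ = 0.289 and hence ω_d = σ·√(1−ζ²)/ζ = 89.7 rad/s.)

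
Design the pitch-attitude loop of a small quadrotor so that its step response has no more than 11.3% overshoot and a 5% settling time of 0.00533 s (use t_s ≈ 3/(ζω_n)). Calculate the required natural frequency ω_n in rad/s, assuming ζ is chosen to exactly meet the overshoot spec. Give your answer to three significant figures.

ω_n ≈ 987 rad/s

From %OS = 100·exp(−πζ/√(1−ζ²)), invert to get ζ = −ln(OS)/√(π² + ln²(OS)) with OS = 0.113.
−ln 0.113 = 2.180, so ζ = 2.180/√(π² + 4.754) = 0.570.
Then ω_n = 3/(ζ t_s) = 3/(0.570 × 0.00533) = 987 rad/s.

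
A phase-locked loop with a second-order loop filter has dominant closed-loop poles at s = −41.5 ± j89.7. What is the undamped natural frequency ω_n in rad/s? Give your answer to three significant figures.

ω_n ≈ 98.8 rad/s

|pole| = ω_n = √(41.5² + 89.7²) = 98.8 rad/s; ζ = cos θ = σ/ω_n = 0.420.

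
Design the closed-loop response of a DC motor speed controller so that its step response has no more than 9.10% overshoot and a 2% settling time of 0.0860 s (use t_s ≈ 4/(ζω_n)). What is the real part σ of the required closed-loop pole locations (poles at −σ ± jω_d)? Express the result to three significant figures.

The settling-time spec alone fixes σ = ζω_n = 4/t_s = 4/0.0860 = 46.5.
(Overshoot then fixes ζ = 0.607 and hence ω_d = σ·√(1−ζ²)/ζ = 61.0 rad/s.)

σ ≈ 46.5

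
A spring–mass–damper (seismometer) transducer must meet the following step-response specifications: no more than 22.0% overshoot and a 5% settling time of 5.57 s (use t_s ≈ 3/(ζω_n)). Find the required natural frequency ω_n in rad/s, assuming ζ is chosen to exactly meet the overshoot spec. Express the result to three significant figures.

ω_n ≈ 1.24 rad/s

ζ = −ln(OS)/√(π² + (ln OS)²). With OS = 0.220, ln OS = −1.514 and ζ = 1.514/3.487 = 0.434.
From t_s ≈ 3/(ζω_n): ω_n = 3/(ζ·t_s) = 3/(0.434·5.57) = 1.24 rad/s.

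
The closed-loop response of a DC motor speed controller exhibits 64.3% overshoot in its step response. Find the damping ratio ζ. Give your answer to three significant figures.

From %OS = 100·exp(−πζ/√(1−ζ²)), invert to get ζ = −ln(OS)/√(π² + ln²(OS)) with OS = 0.643.
−ln 0.643 = 0.4416, so ζ = 0.4416/√(π² + 0.1950) = 0.139.

ζ ≈ 0.139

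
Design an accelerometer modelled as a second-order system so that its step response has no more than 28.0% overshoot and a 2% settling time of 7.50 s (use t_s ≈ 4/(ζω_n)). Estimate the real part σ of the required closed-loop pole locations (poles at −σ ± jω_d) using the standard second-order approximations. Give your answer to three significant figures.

σ ≈ 0.533

The settling-time spec alone fixes σ = ζω_n = 4/t_s = 4/7.50 = 0.533.
(Overshoot then fixes ζ = 0.376 and hence ω_d = σ·√(1−ζ²)/ζ = 1.32 rad/s.)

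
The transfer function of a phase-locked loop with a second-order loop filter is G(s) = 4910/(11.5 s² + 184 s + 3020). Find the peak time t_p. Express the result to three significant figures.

Dividing through by 11.5: denominator becomes s² + 16.00 s + 262.6.
So ω_n = √262.6 = 16.2 rad/s and ζ = 16.00/(2·16.2) = 0.494.
ω_d = ω_n√(1−ζ²) = 14.1 rad/s. t_p = π/ω_d = 0.223 s.

t_p ≈ 0.223 s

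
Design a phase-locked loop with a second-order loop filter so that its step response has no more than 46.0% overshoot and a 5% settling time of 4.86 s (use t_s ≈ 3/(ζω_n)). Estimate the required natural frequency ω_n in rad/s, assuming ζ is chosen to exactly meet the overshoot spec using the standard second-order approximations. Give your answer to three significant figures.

ω_n ≈ 2.57 rad/s

Inverting the overshoot relation: ζ = |ln 0.460|/√(π² + ln²0.460) = 0.240.
From t_s ≈ 3/(ζω_n): ω_n = 3/(ζ·t_s) = 3/(0.240·4.86) = 2.57 rad/s.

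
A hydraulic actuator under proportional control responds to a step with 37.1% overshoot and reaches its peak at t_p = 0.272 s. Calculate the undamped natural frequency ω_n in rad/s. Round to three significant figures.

ζ from %OS: ζ = |ln 0.371|/√(π²+ln²0.371) = 0.301.
t_p = π/ω_d ⇒ ω_d = 11.5 rad/s; then ω_n = ω_d/√(1−ζ²) = 12.1 rad/s.

ω_n ≈ 12.1 rad/s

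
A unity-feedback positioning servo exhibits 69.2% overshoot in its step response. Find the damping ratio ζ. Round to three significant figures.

ζ ≈ 0.116

From %OS = 100·exp(−πζ/√(1−ζ²)), invert to get ζ = −ln(OS)/√(π² + ln²(OS)) with OS = 0.692.
−ln 0.692 = 0.3682, so ζ = 0.3682/√(π² + 0.1355) = 0.116.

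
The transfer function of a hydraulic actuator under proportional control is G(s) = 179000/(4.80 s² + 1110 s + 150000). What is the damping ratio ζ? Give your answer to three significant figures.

Dividing through by 4.80: denominator becomes s² + 231.2 s + 31250.
So ω_n = √31250 = 177 rad/s and ζ = 231.2/(2·177) = 0.654.

ζ ≈ 0.654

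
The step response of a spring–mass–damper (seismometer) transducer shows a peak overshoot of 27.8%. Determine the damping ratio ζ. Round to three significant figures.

ζ ≈ 0.377

Inverting the overshoot relation: ζ = |ln 0.278|/√(π² + ln²0.278) = 0.377.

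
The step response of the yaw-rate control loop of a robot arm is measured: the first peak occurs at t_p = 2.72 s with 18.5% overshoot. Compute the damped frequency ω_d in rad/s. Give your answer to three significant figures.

ω_d ≈ 1.15 rad/s

t_p = π/ω_d, so ω_d = π/2.72 = 1.15 rad/s.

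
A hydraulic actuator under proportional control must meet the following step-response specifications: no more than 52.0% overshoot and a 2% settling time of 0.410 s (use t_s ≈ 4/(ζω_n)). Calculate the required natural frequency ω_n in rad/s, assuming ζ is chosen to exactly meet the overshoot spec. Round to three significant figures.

From %OS = 100·exp(−πζ/√(1−ζ²)), invert to get ζ = −ln(OS)/√(π² + ln²(OS)) with OS = 0.520.
−ln 0.520 = 0.6539, so ζ = 0.6539/√(π² + 0.4276) = 0.204.
Then ω_n = 4/(ζ t_s) = 4/(0.204 × 0.410) = 47.9 rad/s.

ω_n ≈ 47.9 rad/s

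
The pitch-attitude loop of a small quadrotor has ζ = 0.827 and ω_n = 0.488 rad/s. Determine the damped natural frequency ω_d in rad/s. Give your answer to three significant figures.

ω_d ≈ 0.274 rad/s

ω_d = ω_n√(1−ζ²) = 0.488·√0.316 = 0.274 rad/s.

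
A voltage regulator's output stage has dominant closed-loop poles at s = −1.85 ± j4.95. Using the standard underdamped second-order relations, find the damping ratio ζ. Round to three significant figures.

ζ ≈ 0.350

|pole| = ω_n = √(1.85² + 4.95²) = 5.28 rad/s; ζ = cos θ = σ/ω_n = 0.350.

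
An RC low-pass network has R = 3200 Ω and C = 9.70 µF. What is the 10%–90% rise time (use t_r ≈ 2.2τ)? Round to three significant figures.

τ = RC = 3200 × 9.70 µF = 0.0310 s.
t_r ≈ 2.2τ = 0.0683 s.

t_r ≈ 0.0683 s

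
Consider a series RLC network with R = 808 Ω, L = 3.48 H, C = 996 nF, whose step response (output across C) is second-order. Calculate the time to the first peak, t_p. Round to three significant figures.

For a series RLC circuit (capacitor voltage as output), ω_n = 1/√(LC) = 1/√(3.48 H · 996 nF) = 537 rad/s.
ζ = (R/2)·√(C/L) = (808/2)·√(996 nF/3.48 H) = 0.216.
The damped frequency ω_d = ω_n√(1−ζ²) = 524 rad/s. t_p = π/ω_d = 0.00599 s.

t_p ≈ 0.00599 s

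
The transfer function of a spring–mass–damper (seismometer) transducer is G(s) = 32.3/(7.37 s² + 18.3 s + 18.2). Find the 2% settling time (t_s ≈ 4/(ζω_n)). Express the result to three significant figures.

t_s ≈ 3.22 s

Dividing through by 7.37: denominator becomes s² + 2.483 s + 2.469.
So ω_n = √2.469 = 1.57 rad/s and ζ = 2.483/(2·1.57) = 0.790.
t_s ≈ 4/(ζω_n) = 3.22 s.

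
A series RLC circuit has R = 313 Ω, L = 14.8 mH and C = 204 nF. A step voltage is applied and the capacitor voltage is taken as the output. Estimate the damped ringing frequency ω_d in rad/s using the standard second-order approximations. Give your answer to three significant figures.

ω_d ≈ 14800 rad/s

For a series RLC circuit (capacitor voltage as output), ω_n = 1/√(LC) = 1/√(14.8 mH · 204 nF) = 18200 rad/s.
ζ = (R/2)·√(C/L) = (313/2)·√(204 nF/14.8 mH) = 0.581.
ω_d = 18200·√(1 − 0.581²) = 14800 rad/s.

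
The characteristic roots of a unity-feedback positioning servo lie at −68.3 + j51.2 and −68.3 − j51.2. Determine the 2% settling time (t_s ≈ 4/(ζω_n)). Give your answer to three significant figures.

For poles at −σ ± jω_d, ζω_n = σ = 68.3, so t_s ≈ 4/σ = 0.0586 s.

t_s ≈ 0.0586 s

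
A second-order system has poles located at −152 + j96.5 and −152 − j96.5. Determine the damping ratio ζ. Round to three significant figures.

The poles are at −σ ± jω_d with σ = 152 and ω_d = 96.5, so ω_n = √(σ²+ω_d²) = 180 rad/s and ζ = σ/ω_n = 0.844.

ζ ≈ 0.844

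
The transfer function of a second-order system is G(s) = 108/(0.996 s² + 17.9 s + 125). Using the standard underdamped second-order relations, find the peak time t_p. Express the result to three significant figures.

Dividing through by 0.996: denominator becomes s² + 17.97 s + 125.5.
So ω_n = √125.5 = 11.2 rad/s and ζ = 17.97/(2·11.2) = 0.802.
ω_d = ω_n√(1−ζ²) = 6.69 rad/s. t_p = π/ω_d = 0.470 s.

t_p ≈ 0.470 s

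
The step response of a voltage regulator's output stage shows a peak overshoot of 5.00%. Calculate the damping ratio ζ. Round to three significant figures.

From %OS = 100·exp(−πζ/√(1−ζ²)), invert to get ζ = −ln(OS)/√(π² + ln²(OS)) with OS = 0.0500.
−ln 0.0500 = 2.996, so ζ = 2.996/√(π² + 8.974) = 0.690.

ζ ≈ 0.690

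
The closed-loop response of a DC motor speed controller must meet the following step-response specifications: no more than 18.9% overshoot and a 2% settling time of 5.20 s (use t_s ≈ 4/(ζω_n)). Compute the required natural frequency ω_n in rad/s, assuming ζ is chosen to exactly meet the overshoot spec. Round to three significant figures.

ζ = −ln(OS)/√(π² + (ln OS)²). With OS = 0.189, ln OS = −1.666 and ζ = 1.666/3.556 = 0.469.
Then ω_n = 4/(ζ t_s) = 4/(0.469 × 5.20) = 1.64 rad/s.

ω_n ≈ 1.64 rad/s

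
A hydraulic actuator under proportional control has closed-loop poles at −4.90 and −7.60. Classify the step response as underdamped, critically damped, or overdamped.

overdamped

Since the poles are distinct, negative and real, the response is overdamped.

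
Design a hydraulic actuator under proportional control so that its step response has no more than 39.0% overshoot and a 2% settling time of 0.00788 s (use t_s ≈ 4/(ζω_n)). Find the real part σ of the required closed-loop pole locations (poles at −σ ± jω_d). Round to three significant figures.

The settling-time spec alone fixes σ = ζω_n = 4/t_s = 4/0.00788 = 508.
(Overshoot then fixes ζ = 0.287 and hence ω_d = σ·√(1−ζ²)/ζ = 1690 rad/s.)

σ ≈ 508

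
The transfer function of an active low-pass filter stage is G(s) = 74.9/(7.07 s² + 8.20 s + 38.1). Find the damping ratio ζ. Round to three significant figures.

Dividing through by 7.07: denominator becomes s² + 1.160 s + 5.389.
So ω_n = √5.389 = 2.32 rad/s and ζ = 1.160/(2·2.32) = 0.250.

ζ ≈ 0.250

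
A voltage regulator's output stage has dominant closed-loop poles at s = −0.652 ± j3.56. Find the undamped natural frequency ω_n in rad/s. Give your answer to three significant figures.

ω_n ≈ 3.62 rad/s

|pole| = ω_n = √(0.652² + 3.56²) = 3.62 rad/s; ζ = cos θ = σ/ω_n = 0.180.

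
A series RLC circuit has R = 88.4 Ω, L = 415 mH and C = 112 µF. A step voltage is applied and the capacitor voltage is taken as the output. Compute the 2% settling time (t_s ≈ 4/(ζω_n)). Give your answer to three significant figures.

For a series RLC circuit (capacitor voltage as output), ω_n = 1/√(LC) = 1/√(415 mH · 112 µF) = 147 rad/s.
ζ = (R/2)·√(C/L) = (88.4/2)·√(112 µF/415 mH) = 0.726.
t_s ≈ 4/(ζω_n) = 0.0376 s.

t_s ≈ 0.0376 s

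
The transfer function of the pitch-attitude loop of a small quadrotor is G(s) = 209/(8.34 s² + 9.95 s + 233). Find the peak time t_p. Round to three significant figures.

t_p ≈ 0.598 s

Dividing through by 8.34: denominator becomes s² + 1.193 s + 27.94.
So ω_n = √27.94 = 5.29 rad/s and ζ = 1.193/(2·5.29) = 0.113.
The damped frequency ω_d = ω_n√(1−ζ²) = 5.25 rad/s. t_p = π/ω_d = 0.598 s.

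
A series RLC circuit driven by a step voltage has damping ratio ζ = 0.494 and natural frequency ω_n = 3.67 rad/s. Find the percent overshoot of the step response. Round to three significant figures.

%OS ≈ 16.8%

For an underdamped second-order system, %OS = 100·exp(−πζ/√(1−ζ²)).
πζ/√(1−ζ²) = π·0.494/√(1−0.244) = 1.785, so %OS = 100·e^(−1.785) = 16.8%.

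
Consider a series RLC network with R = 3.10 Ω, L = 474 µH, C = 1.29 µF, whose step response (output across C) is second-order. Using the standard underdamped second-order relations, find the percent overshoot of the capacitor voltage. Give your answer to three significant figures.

For a series RLC circuit (capacitor voltage as output), ω_n = 1/√(LC) = 1/√(474 µH · 1.29 µF) = 40400 rad/s.
ζ = (R/2)·√(C/L) = (3.10/2)·√(1.29 µF/474 µH) = 0.0809.
%OS = 100 e^{−πζ/√(1−ζ²)} with ζ = 0.0809 gives 77.5%.

%OS ≈ 77.5%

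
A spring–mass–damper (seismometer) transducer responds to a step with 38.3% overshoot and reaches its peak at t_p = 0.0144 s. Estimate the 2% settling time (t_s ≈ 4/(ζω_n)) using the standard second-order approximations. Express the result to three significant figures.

t_s ≈ 0.0600 s

The overshoot fixes ζ = −ln(OS)/√(π²+ln²(OS)) = 0.292.
From t_p = π/ω_d, ω_d = π/0.0144 = 218 rad/s, so ω_n = ω_d/√(1−ζ²) = 228 rad/s.
t_s ≈ 4/(ζω_n) = 4/(0.292·228) = 0.0600 s.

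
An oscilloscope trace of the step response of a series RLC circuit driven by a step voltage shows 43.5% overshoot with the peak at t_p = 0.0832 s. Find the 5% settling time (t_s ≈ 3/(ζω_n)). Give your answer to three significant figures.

t_s ≈ 0.300 s

The overshoot fixes ζ = −ln(OS)/√(π²+ln²(OS)) = 0.256.
From t_p = π/ω_d, ω_d = π/0.0832 = 37.8 rad/s, so ω_n = ω_d/√(1−ζ²) = 39.1 rad/s.
t_s ≈ 3/(ζω_n) = 3/(0.256·39.1) = 0.300 s.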